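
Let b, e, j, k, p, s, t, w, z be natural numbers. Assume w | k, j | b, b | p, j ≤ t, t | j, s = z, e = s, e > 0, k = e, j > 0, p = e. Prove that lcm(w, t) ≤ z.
e = s and s = z, thus e = z. Since k = e and w | k, w | e. Since t | j and j > 0, t ≤ j. Since j ≤ t, j = t. Because j | b and b | p, j | p. p = e, so j | e. Since j = t, t | e. w | e, so lcm(w, t) | e. Since e > 0, lcm(w, t) ≤ e. Because e = z, lcm(w, t) ≤ z.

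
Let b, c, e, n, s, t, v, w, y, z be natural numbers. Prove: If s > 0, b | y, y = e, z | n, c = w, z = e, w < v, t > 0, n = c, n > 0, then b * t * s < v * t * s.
n = c and c = w, therefore n = w. Since y = e and b | y, b | e. z = e and z | n, therefore e | n. b | e, so b | n. n > 0, so b ≤ n. Since n = w, b ≤ w. w < v, so b < v. t > 0, so b * t < v * t. Since s > 0, b * t * s < v * t * s.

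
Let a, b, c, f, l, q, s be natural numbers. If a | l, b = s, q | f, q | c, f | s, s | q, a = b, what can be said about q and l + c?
q | l + c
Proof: Since q | f and f | s, q | s. Since s | q, s = q. Since b = s, b = q. a = b and a | l, thus b | l. b = q, so q | l. q | c, so q | l + c.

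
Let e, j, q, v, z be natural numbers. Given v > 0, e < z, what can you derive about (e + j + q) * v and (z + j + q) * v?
(e + j + q) * v < (z + j + q) * v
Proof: e < z, therefore e + j < z + j. Then e + j + q < z + j + q. Combining with v > 0, by multiplying by a positive, (e + j + q) * v < (z + j + q) * v.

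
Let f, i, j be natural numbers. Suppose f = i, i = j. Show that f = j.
f = i and i = j. By transitivity, f = j.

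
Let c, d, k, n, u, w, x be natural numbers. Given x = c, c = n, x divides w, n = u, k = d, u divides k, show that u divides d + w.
k = d and u divides k, hence u divides d. x = c and c = n, therefore x = n. Since x divides w, n divides w. n = u, so u divides w. u divides d, so u divides d + w.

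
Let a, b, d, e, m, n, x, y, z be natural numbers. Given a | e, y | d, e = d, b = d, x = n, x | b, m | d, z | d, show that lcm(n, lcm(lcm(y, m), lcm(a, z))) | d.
x = n and x | b, therefore n | b. b = d, so n | d. From y | d and m | d, lcm(y, m) | d. e = d and a | e, thus a | d. Since z | d, lcm(a, z) | d. From lcm(y, m) | d, lcm(lcm(y, m), lcm(a, z)) | d. n | d, so lcm(n, lcm(lcm(y, m), lcm(a, z))) | d.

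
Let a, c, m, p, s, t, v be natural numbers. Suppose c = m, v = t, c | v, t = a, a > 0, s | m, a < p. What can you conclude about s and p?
s < p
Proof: From v = t and t = a, v = a. Since c = m and c | v, m | v. v = a, so m | a. Since s | m, s | a. a > 0, so s ≤ a. a < p, so s < p.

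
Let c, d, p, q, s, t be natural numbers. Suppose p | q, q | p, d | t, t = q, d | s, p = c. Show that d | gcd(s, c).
From q | p and p | q, q = p. Since p = c, q = c. Because t = q and d | t, d | q. Since q = c, d | c. Since d | s, d | gcd(s, c).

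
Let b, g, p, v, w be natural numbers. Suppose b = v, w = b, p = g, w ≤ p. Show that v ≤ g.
p = g and w ≤ p, therefore w ≤ g. Because w = b, b ≤ g. Since b = v, v ≤ g.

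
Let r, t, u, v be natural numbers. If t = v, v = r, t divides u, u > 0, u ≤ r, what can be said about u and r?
u = r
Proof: From t = v and v = r, t = r. t divides u, so r divides u. u > 0, so r ≤ u. Since u ≤ r, r = u. Then u = r.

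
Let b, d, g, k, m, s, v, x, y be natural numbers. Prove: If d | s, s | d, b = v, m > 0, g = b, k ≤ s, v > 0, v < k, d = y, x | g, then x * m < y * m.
From g = b and b = v, g = v. Since x | g, x | v. Since v > 0, x ≤ v. Since s | d and d | s, s = d. Since d = y, s = y. v < k and k ≤ s, thus v < s. From s = y, v < y. Since x ≤ v, x < y. Since m > 0, x * m < y * m.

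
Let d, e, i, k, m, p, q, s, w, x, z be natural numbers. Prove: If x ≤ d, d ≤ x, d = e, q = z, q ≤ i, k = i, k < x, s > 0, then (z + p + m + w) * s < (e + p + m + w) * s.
From x ≤ d and d ≤ x, x = d. Because d = e, x = e. From k = i and k < x, i < x. q ≤ i, so q < x. From q = z, z < x. Since x = e, z < e. Then z + p < e + p. Then z + p + m < e + p + m. Then z + p + m + w < e + p + m + w. s > 0, so (z + p + m + w) * s < (e + p + m + w) * s.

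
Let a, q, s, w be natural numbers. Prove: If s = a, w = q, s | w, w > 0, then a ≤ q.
From s | w and w > 0, s ≤ w. w = q, so s ≤ q. s = a, so a ≤ q.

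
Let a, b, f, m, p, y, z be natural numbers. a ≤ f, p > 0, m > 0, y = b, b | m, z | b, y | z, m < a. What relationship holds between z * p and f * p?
z * p < f * p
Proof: y = b and y | z, thus b | z. Since z | b, b = z. b | m and m > 0, thus b ≤ m. Since m < a and a ≤ f, m < f. Since b ≤ m, b < f. b = z, so z < f. Since p > 0, z * p < f * p.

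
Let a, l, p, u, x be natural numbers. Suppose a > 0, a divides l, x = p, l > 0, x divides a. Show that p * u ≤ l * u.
Since x divides a and a > 0, x ≤ a. Because x = p, p ≤ a. a divides l and l > 0, therefore a ≤ l. p ≤ a, so p ≤ l. By multiplying by a non-negative, p * u ≤ l * u.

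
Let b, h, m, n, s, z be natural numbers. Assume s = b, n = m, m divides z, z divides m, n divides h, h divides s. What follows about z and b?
z divides b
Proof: m divides z and z divides m, hence m = z. Because n = m, n = z. n divides h and h divides s, hence n divides s. n = z, so z divides s. Since s = b, z divides b.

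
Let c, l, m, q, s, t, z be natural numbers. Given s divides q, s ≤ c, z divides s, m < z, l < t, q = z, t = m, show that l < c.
t = m and l < t, therefore l < m. Since m < z, l < z. q = z and s divides q, therefore s divides z. z divides s, so s = z. s ≤ c, so z ≤ c. l < z, so l < c.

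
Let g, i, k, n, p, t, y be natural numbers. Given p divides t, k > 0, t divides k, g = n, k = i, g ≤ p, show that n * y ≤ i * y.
g = n and g ≤ p, hence n ≤ p. Because p divides t and t divides k, p divides k. k > 0, so p ≤ k. From k = i, p ≤ i. n ≤ p, so n ≤ i. By multiplying by a non-negative, n * y ≤ i * y.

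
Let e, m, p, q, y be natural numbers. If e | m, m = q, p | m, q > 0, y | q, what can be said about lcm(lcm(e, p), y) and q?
lcm(lcm(e, p), y) ≤ q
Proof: From e | m and p | m, lcm(e, p) | m. Since m = q, lcm(e, p) | q. y | q, so lcm(lcm(e, p), y) | q. From q > 0, lcm(lcm(e, p), y) ≤ q.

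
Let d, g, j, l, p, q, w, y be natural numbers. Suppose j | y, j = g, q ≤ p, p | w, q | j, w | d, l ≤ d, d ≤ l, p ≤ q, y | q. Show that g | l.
Because j | y and y | q, j | q. Since q | j, q = j. Since j = g, q = g. d ≤ l and l ≤ d, therefore d = l. p ≤ q and q ≤ p, therefore p = q. p | w, so q | w. w | d, so q | d. Since d = l, q | l. q = g, so g | l.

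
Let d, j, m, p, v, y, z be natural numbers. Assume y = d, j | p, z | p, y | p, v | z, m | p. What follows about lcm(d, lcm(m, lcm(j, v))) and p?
lcm(d, lcm(m, lcm(j, v))) | p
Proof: y = d and y | p, hence d | p. v | z and z | p, so v | p. j | p, so lcm(j, v) | p. m | p, so lcm(m, lcm(j, v)) | p. d | p, so lcm(d, lcm(m, lcm(j, v))) | p.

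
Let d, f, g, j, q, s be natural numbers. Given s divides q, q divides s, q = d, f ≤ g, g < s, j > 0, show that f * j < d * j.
s divides q and q divides s, thus s = q. Since q = d, s = d. f ≤ g and g < s, therefore f < s. s = d, so f < d. Since j > 0, by multiplying by a positive, f * j < d * j.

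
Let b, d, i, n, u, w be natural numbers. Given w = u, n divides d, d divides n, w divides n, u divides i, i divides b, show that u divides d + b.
Since n divides d and d divides n, n = d. w divides n, so w divides d. Since w = u, u divides d. u divides i and i divides b, thus u divides b. From u divides d, u divides d + b.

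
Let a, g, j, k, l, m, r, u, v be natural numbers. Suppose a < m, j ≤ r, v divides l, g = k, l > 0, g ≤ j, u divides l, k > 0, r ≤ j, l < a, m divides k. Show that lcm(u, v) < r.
u divides l and v divides l, therefore lcm(u, v) divides l. Since l > 0, lcm(u, v) ≤ l. l < a and a < m, so l < m. j ≤ r and r ≤ j, therefore j = r. m divides k and k > 0, hence m ≤ k. g = k and g ≤ j, thus k ≤ j. Because m ≤ k, m ≤ j. Since j = r, m ≤ r. Since l < m, l < r. lcm(u, v) ≤ l, so lcm(u, v) < r.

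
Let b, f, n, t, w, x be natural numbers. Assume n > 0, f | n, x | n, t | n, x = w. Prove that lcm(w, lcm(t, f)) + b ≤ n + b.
x = w and x | n, so w | n. Because t | n and f | n, lcm(t, f) | n. Since w | n, lcm(w, lcm(t, f)) | n. n > 0, so lcm(w, lcm(t, f)) ≤ n. Then lcm(w, lcm(t, f)) + b ≤ n + b.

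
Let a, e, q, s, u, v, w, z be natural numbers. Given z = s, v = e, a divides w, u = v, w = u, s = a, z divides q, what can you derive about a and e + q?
a divides e + q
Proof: Since w = u and a divides w, a divides u. u = v, so a divides v. v = e, so a divides e. z = s and s = a, therefore z = a. Because z divides q, a divides q. a divides e, so a divides e + q.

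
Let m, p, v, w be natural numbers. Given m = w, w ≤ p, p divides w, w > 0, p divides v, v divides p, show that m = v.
Since p divides w and w > 0, p ≤ w. Since w ≤ p, w = p. m = w, so m = p. p divides v and v divides p, thus p = v. Since m = p, m = v.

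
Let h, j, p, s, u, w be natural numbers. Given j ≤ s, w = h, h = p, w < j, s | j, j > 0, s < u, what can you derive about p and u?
p < u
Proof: From w = h and h = p, w = p. s | j and j > 0, therefore s ≤ j. j ≤ s, so j = s. w < j, so w < s. w = p, so p < s. s < u, so p < u.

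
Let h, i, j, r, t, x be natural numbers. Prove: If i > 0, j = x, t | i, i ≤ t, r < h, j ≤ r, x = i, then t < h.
Since j = x and x = i, j = i. t | i and i > 0, so t ≤ i. i ≤ t, so i = t. j = i, so j = t. Because j ≤ r and r < h, j < h. Since j = t, t < h.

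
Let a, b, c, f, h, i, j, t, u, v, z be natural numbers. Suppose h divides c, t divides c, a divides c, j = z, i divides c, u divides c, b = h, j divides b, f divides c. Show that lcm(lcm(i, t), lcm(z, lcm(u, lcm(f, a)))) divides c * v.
Since i divides c and t divides c, lcm(i, t) divides c. Because b = h and j divides b, j divides h. Since h divides c, j divides c. j = z, so z divides c. f divides c and a divides c, therefore lcm(f, a) divides c. Since u divides c, lcm(u, lcm(f, a)) divides c. z divides c, so lcm(z, lcm(u, lcm(f, a))) divides c. Since lcm(i, t) divides c, lcm(lcm(i, t), lcm(z, lcm(u, lcm(f, a)))) divides c. Then lcm(lcm(i, t), lcm(z, lcm(u, lcm(f, a)))) divides c * v.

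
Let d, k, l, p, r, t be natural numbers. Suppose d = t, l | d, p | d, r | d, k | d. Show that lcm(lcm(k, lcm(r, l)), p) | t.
r | d and l | d, hence lcm(r, l) | d. Since k | d, lcm(k, lcm(r, l)) | d. p | d, so lcm(lcm(k, lcm(r, l)), p) | d. d = t, so lcm(lcm(k, lcm(r, l)), p) | t.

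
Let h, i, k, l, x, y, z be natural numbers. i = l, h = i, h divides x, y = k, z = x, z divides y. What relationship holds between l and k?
l divides k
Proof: h = i and h divides x, hence i divides x. Since i = l, l divides x. z = x and z divides y, hence x divides y. y = k, so x divides k. l divides x, so l divides k.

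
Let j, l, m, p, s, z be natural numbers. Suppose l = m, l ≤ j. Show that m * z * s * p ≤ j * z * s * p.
Since l = m and l ≤ j, m ≤ j. By multiplying by a non-negative, m * z ≤ j * z. By multiplying by a non-negative, m * z * s ≤ j * z * s. By multiplying by a non-negative, m * z * s * p ≤ j * z * s * p.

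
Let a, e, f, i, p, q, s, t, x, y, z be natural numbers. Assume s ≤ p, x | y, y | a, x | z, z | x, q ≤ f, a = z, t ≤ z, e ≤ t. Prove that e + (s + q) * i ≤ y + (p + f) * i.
x | z and z | x, hence x = z. x | y, so z | y. a = z and y | a, thus y | z. From z | y, z = y. e ≤ t and t ≤ z, therefore e ≤ z. z = y, so e ≤ y. From s ≤ p and q ≤ f, s + q ≤ p + f. Then (s + q) * i ≤ (p + f) * i. Since e ≤ y, e + (s + q) * i ≤ y + (p + f) * i.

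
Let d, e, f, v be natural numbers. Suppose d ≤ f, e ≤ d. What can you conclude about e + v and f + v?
e + v ≤ f + v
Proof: e ≤ d and d ≤ f, hence e ≤ f. Then e + v ≤ f + v.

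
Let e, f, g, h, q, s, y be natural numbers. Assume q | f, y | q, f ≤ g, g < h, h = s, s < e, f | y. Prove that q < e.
f | y and y | q, thus f | q. Since q | f, f = q. Because h = s and g < h, g < s. Since s < e, g < e. f ≤ g, so f < e. f = q, so q < e.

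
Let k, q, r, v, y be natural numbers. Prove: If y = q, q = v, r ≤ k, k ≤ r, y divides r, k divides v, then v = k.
y = q and q = v, so y = v. r ≤ k and k ≤ r, thus r = k. Since y divides r, y divides k. y = v, so v divides k. k divides v, so v = k.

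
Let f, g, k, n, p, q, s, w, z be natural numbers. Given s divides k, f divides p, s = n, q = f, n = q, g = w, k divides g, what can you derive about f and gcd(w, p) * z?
f divides gcd(w, p) * z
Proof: From s = n and n = q, s = q. q = f, so s = f. Since s divides k, f divides k. g = w and k divides g, so k divides w. Since f divides k, f divides w. Since f divides p, f divides gcd(w, p). Then f divides gcd(w, p) * z.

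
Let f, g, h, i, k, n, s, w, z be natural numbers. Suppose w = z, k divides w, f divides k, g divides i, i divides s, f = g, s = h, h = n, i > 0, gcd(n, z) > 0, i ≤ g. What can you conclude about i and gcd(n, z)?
i ≤ gcd(n, z)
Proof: From s = h and h = n, s = n. From i divides s, i divides n. From g divides i and i > 0, g ≤ i. Since i ≤ g, g = i. f = g and f divides k, therefore g divides k. Since g = i, i divides k. From w = z and k divides w, k divides z. Since i divides k, i divides z. i divides n, so i divides gcd(n, z). Since gcd(n, z) > 0, i ≤ gcd(n, z).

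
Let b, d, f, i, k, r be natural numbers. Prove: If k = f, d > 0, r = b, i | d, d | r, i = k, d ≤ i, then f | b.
Since i | d and d > 0, i ≤ d. Since d ≤ i, d = i. Since i = k, d = k. From k = f, d = f. d | r, so f | r. Since r = b, f | b.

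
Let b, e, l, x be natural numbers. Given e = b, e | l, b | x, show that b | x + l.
Because e = b and e | l, b | l. Since b | x, b | x + l.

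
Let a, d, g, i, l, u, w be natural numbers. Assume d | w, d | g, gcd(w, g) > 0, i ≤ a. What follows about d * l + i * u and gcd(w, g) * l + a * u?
d * l + i * u ≤ gcd(w, g) * l + a * u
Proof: d | w and d | g, thus d | gcd(w, g). gcd(w, g) > 0, so d ≤ gcd(w, g). Then d * l ≤ gcd(w, g) * l. i ≤ a, therefore i * u ≤ a * u. Since d * l ≤ gcd(w, g) * l, d * l + i * u ≤ gcd(w, g) * l + a * u.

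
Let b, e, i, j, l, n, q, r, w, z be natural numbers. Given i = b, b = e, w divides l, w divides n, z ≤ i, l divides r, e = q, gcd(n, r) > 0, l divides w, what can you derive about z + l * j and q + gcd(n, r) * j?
z + l * j ≤ q + gcd(n, r) * j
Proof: b = e and e = q, therefore b = q. i = b and z ≤ i, therefore z ≤ b. b = q, so z ≤ q. w divides l and l divides w, therefore w = l. w divides n, so l divides n. l divides r, so l divides gcd(n, r). Since gcd(n, r) > 0, l ≤ gcd(n, r). By multiplying by a non-negative, l * j ≤ gcd(n, r) * j. Since z ≤ q, z + l * j ≤ q + gcd(n, r) * j.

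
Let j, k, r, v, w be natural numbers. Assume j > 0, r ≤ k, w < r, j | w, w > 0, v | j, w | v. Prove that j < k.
w | v and v | j, so w | j. Since j > 0, w ≤ j. Since j | w and w > 0, j ≤ w. w ≤ j, so w = j. w < r and r ≤ k, so w < k. From w = j, j < k.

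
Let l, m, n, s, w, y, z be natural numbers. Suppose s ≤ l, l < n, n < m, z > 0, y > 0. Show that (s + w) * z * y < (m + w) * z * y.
Because s ≤ l and l < n, s < n. Since n < m, s < m. Then s + w < m + w. z > 0, so (s + w) * z < (m + w) * z. From y > 0, (s + w) * z * y < (m + w) * z * y.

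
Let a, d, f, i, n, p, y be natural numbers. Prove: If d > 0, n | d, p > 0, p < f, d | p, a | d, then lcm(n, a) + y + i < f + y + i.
From n | d and a | d, lcm(n, a) | d. d > 0, so lcm(n, a) ≤ d. Because d | p and p > 0, d ≤ p. Since lcm(n, a) ≤ d, lcm(n, a) ≤ p. p < f, so lcm(n, a) < f. Then lcm(n, a) + y < f + y. Then lcm(n, a) + y + i < f + y + i.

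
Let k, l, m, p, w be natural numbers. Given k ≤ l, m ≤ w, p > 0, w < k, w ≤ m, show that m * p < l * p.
w ≤ m and m ≤ w, thus w = m. Because w < k and k ≤ l, w < l. Because w = m, m < l. Since p > 0, by multiplying by a positive, m * p < l * p.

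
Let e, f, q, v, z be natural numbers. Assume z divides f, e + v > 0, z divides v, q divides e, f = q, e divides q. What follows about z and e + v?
z ≤ e + v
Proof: q divides e and e divides q, thus q = e. f = q and z divides f, so z divides q. From q = e, z divides e. Since z divides v, z divides e + v. Since e + v > 0, z ≤ e + v.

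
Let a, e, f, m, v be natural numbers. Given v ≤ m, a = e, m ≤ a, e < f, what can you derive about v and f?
v < f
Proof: a = e and m ≤ a, hence m ≤ e. v ≤ m, so v ≤ e. Because e < f, v < f.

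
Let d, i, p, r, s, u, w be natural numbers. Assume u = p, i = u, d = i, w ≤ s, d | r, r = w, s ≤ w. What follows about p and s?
p | s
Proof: Since w ≤ s and s ≤ w, w = s. d = i and i = u, so d = u. r = w and d | r, hence d | w. Since d = u, u | w. u = p, so p | w. Because w = s, p | s.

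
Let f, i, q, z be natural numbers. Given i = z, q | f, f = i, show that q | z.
f = i and i = z, so f = z. q | f, so q | z.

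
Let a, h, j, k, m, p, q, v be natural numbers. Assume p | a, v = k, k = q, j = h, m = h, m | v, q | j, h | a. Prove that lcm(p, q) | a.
m = h and m | v, so h | v. Since v = k, h | k. From k = q, h | q. Because j = h and q | j, q | h. From h | q, h = q. Since h | a, q | a. Because p | a, lcm(p, q) | a.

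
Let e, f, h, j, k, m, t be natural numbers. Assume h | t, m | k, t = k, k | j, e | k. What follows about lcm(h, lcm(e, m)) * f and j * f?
lcm(h, lcm(e, m)) * f | j * f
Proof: t = k and h | t, thus h | k. Because e | k and m | k, lcm(e, m) | k. Since h | k, lcm(h, lcm(e, m)) | k. Because k | j, lcm(h, lcm(e, m)) | j. Then lcm(h, lcm(e, m)) * f | j * f.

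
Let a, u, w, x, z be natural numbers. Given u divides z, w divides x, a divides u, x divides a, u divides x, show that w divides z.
x divides a and a divides u, hence x divides u. u divides x, so u = x. Since u divides z, x divides z. w divides x, so w divides z.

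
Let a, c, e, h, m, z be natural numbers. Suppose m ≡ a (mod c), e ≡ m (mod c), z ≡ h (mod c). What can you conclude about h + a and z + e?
h + a ≡ z + e (mod c)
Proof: From e ≡ m (mod c) and m ≡ a (mod c), e ≡ a (mod c). z ≡ h (mod c), so z + e ≡ h + a (mod c). Then h + a ≡ z + e (mod c).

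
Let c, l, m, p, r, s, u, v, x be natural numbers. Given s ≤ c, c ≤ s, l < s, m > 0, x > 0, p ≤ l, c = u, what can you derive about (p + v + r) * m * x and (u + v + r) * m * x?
(p + v + r) * m * x < (u + v + r) * m * x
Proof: Because s ≤ c and c ≤ s, s = c. c = u, so s = u. l < s, so l < u. From p ≤ l, p < u. Then p + v < u + v. Then p + v + r < u + v + r. Combining with m > 0, by multiplying by a positive, (p + v + r) * m < (u + v + r) * m. Because x > 0, by multiplying by a positive, (p + v + r) * m * x < (u + v + r) * m * x.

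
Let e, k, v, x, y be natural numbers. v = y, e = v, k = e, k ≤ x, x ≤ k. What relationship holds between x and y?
x = y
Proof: x ≤ k and k ≤ x, thus x = k. k = e, so x = e. e = v, so x = v. v = y, so x = y.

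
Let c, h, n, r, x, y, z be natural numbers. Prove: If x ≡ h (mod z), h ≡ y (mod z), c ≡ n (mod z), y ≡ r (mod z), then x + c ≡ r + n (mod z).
Because x ≡ h (mod z) and h ≡ y (mod z), x ≡ y (mod z). From y ≡ r (mod z), x ≡ r (mod z). c ≡ n (mod z), so x + c ≡ r + n (mod z).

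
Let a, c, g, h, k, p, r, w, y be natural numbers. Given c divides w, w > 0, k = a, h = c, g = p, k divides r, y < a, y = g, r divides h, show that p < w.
y = g and g = p, thus y = p. Since y < a, p < a. k = a and k divides r, thus a divides r. h = c and r divides h, therefore r divides c. c divides w, so r divides w. a divides r, so a divides w. w > 0, so a ≤ w. p < a, so p < w.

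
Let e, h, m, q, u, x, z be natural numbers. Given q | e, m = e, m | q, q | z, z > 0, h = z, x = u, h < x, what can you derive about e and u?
e < u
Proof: m = e and m | q, hence e | q. q | e, so q = e. q | z, so e | z. Since z > 0, e ≤ z. x = u and h < x, thus h < u. From h = z, z < u. Since e ≤ z, e < u.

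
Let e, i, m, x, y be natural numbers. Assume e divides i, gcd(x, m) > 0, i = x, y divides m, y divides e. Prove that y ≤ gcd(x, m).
i = x and e divides i, thus e divides x. y divides e, so y divides x. y divides m, so y divides gcd(x, m). From gcd(x, m) > 0, y ≤ gcd(x, m).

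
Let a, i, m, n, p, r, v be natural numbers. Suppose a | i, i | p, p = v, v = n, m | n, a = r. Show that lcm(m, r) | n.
From p = v and v = n, p = n. i | p, so i | n. From a | i, a | n. Since a = r, r | n. m | n, so lcm(m, r) | n.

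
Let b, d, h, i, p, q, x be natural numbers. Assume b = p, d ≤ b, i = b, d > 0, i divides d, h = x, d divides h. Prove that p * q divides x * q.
i = b and i divides d, thus b divides d. Because d > 0, b ≤ d. Because d ≤ b, d = b. Since b = p, d = p. Since d divides h, p divides h. Since h = x, p divides x. Then p * q divides x * q.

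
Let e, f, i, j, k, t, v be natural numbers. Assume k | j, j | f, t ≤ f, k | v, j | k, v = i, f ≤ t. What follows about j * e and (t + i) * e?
j * e | (t + i) * e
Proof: f ≤ t and t ≤ f, therefore f = t. Because j | f, j | t. From k | j and j | k, k = j. v = i and k | v, thus k | i. Since k = j, j | i. j | t, so j | t + i. Then j * e | (t + i) * e.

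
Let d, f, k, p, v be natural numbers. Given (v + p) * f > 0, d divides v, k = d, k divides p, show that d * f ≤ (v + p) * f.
k = d and k divides p, thus d divides p. Since d divides v, d divides v + p. Then d * f divides (v + p) * f. (v + p) * f > 0, so d * f ≤ (v + p) * f.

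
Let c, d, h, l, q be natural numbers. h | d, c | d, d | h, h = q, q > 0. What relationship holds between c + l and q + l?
c + l ≤ q + l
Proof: d | h and h | d, so d = h. Since h = q, d = q. Since c | d, c | q. Since q > 0, c ≤ q. Then c + l ≤ q + l.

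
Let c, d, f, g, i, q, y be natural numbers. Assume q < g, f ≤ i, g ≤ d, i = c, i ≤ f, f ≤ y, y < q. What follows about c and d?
c < d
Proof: Since f ≤ i and i ≤ f, f = i. Since i = c, f = c. Since f ≤ y and y < q, f < q. Since q < g, f < g. g ≤ d, so f < d. f = c, so c < d.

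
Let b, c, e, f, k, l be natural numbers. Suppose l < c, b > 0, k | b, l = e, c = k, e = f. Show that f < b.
From l = e and e = f, l = f. Because c = k and l < c, l < k. From k | b and b > 0, k ≤ b. l < k, so l < b. Because l = f, f < b.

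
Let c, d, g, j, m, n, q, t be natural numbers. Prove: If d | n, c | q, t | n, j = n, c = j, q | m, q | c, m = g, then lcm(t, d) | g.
Because t | n and d | n, lcm(t, d) | n. c = j and j = n, therefore c = n. Since q | c and c | q, q = c. From q | m, c | m. c = n, so n | m. m = g, so n | g. Since lcm(t, d) | n, lcm(t, d) | g.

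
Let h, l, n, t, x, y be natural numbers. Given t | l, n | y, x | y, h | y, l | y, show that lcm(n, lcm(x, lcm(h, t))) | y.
t | l and l | y, thus t | y. Since h | y, lcm(h, t) | y. Since x | y, lcm(x, lcm(h, t)) | y. n | y, so lcm(n, lcm(x, lcm(h, t))) | y.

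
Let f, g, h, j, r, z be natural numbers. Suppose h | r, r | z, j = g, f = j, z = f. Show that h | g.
Since f = j and j = g, f = g. z = f and r | z, therefore r | f. Since h | r, h | f. Since f = g, h | g.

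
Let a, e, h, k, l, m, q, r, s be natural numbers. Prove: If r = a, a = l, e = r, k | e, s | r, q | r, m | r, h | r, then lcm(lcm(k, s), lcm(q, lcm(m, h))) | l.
Since r = a and a = l, r = l. e = r and k | e, so k | r. s | r, so lcm(k, s) | r. From m | r and h | r, lcm(m, h) | r. q | r, so lcm(q, lcm(m, h)) | r. From lcm(k, s) | r, lcm(lcm(k, s), lcm(q, lcm(m, h))) | r. r = l, so lcm(lcm(k, s), lcm(q, lcm(m, h))) | l.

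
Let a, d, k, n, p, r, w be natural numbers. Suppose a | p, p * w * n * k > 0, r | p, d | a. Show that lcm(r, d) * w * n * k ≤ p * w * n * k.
d | a and a | p, thus d | p. r | p, so lcm(r, d) | p. Then lcm(r, d) * w | p * w. Then lcm(r, d) * w * n | p * w * n. Then lcm(r, d) * w * n * k | p * w * n * k. Since p * w * n * k > 0, lcm(r, d) * w * n * k ≤ p * w * n * k.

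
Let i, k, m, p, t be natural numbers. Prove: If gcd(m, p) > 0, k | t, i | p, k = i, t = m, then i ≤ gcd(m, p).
k = i and k | t, hence i | t. Since t = m, i | m. i | p, so i | gcd(m, p). Because gcd(m, p) > 0, i ≤ gcd(m, p).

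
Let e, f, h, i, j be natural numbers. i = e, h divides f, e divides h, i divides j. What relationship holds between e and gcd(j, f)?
e divides gcd(j, f)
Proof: i = e and i divides j, hence e divides j. e divides h and h divides f, therefore e divides f. Since e divides j, e divides gcd(j, f).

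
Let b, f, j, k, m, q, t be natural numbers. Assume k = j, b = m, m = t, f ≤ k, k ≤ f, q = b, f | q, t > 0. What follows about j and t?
j ≤ t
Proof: b = m and m = t, thus b = t. From f ≤ k and k ≤ f, f = k. Since q = b and f | q, f | b. f = k, so k | b. b = t, so k | t. k = j, so j | t. t > 0, so j ≤ t.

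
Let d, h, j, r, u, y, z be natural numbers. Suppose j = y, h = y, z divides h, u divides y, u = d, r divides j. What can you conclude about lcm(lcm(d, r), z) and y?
lcm(lcm(d, r), z) divides y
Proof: From u = d and u divides y, d divides y. j = y and r divides j, therefore r divides y. Since d divides y, lcm(d, r) divides y. h = y and z divides h, so z divides y. Since lcm(d, r) divides y, lcm(lcm(d, r), z) divides y.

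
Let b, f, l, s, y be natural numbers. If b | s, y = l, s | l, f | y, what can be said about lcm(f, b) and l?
lcm(f, b) | l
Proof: y = l and f | y, hence f | l. Because b | s and s | l, b | l. From f | l, lcm(f, b) | l.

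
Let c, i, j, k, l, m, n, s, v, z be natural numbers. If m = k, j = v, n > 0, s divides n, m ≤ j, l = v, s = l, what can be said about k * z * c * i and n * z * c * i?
k * z * c * i ≤ n * z * c * i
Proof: Because m = k and m ≤ j, k ≤ j. Since j = v, k ≤ v. s = l and l = v, hence s = v. Since s divides n, v divides n. n > 0, so v ≤ n. Since k ≤ v, k ≤ n. By multiplying by a non-negative, k * z ≤ n * z. By multiplying by a non-negative, k * z * c ≤ n * z * c. By multiplying by a non-negative, k * z * c * i ≤ n * z * c * i.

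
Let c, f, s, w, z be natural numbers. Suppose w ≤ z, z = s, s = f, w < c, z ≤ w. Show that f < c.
w ≤ z and z ≤ w, thus w = z. From z = s, w = s. w < c, so s < c. From s = f, f < c.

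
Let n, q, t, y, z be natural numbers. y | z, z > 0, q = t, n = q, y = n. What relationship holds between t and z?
t ≤ z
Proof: Because y = n and n = q, y = q. y | z, so q | z. q = t, so t | z. z > 0, so t ≤ z.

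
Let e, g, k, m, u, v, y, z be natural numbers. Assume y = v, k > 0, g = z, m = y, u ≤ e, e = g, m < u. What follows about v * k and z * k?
v * k < z * k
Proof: m = y and y = v, therefore m = v. Because m < u and u ≤ e, m < e. e = g, so m < g. m = v, so v < g. Since g = z, v < z. Since k > 0, v * k < z * k.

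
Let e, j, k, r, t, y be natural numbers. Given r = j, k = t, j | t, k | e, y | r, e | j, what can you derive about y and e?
y | e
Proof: From k = t and k | e, t | e. Since j | t, j | e. Since e | j, j = e. Since r = j, r = e. Since y | r, y | e.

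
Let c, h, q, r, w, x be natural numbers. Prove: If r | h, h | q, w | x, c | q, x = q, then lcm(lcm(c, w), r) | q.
x = q and w | x, thus w | q. c | q, so lcm(c, w) | q. Since r | h and h | q, r | q. Since lcm(c, w) | q, lcm(lcm(c, w), r) | q.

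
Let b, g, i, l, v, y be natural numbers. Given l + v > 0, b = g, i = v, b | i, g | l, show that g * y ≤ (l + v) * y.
From i = v and b | i, b | v. Since b = g, g | v. g | l, so g | l + v. Since l + v > 0, g ≤ l + v. Then g * y ≤ (l + v) * y.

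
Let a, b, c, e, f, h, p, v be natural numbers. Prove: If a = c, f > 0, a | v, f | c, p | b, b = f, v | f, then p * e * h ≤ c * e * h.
From a = c and a | v, c | v. v | f, so c | f. Since f | c, f = c. b = f and p | b, therefore p | f. f > 0, so p ≤ f. f = c, so p ≤ c. Then p * e ≤ c * e. Then p * e * h ≤ c * e * h.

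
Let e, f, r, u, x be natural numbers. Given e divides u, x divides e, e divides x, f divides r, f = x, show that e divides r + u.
Since x divides e and e divides x, x = e. f = x, so f = e. Since f divides r, e divides r. Since e divides u, e divides r + u.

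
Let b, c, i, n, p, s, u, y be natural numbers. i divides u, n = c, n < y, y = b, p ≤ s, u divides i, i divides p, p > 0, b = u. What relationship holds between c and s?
c < s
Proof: From y = b and b = u, y = u. Since n < y, n < u. Since n = c, c < u. i divides u and u divides i, thus i = u. Since i divides p and p > 0, i ≤ p. p ≤ s, so i ≤ s. i = u, so u ≤ s. Because c < u, c < s.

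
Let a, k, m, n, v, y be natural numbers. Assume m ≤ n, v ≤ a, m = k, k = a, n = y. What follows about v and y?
v ≤ y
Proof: m = k and k = a, thus m = a. Because m ≤ n, a ≤ n. v ≤ a, so v ≤ n. Since n = y, v ≤ y.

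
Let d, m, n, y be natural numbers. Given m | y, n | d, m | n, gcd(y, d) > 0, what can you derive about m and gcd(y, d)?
m ≤ gcd(y, d)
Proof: m | n and n | d, therefore m | d. Since m | y, m | gcd(y, d). Since gcd(y, d) > 0, m ≤ gcd(y, d).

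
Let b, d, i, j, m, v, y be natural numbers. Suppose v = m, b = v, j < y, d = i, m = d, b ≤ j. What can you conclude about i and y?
i < y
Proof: v = m and m = d, so v = d. From d = i, v = i. Since b = v and b ≤ j, v ≤ j. j < y, so v < y. Since v = i, i < y.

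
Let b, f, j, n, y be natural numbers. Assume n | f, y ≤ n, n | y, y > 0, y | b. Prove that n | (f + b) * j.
From n | y and y > 0, n ≤ y. y ≤ n, so y = n. y | b, so n | b. Since n | f, n | f + b. Then n | (f + b) * j.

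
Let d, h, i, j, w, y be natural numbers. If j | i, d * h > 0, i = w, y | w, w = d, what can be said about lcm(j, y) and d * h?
lcm(j, y) ≤ d * h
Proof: i = w and j | i, so j | w. Because y | w, lcm(j, y) | w. Since w = d, lcm(j, y) | d. Then lcm(j, y) | d * h. d * h > 0, so lcm(j, y) ≤ d * h.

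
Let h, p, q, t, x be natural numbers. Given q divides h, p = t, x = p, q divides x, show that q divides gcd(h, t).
x = p and q divides x, so q divides p. p = t, so q divides t. Since q divides h, q divides gcd(h, t).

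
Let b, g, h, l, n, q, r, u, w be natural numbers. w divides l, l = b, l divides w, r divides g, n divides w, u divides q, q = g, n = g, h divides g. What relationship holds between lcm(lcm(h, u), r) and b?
lcm(lcm(h, u), r) divides b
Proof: w divides l and l divides w, hence w = l. l = b, so w = b. From q = g and u divides q, u divides g. h divides g, so lcm(h, u) divides g. r divides g, so lcm(lcm(h, u), r) divides g. n = g and n divides w, so g divides w. lcm(lcm(h, u), r) divides g, so lcm(lcm(h, u), r) divides w. w = b, so lcm(lcm(h, u), r) divides b.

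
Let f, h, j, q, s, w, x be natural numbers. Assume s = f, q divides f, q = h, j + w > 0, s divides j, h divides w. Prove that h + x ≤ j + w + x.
q = h and q divides f, hence h divides f. s = f and s divides j, therefore f divides j. h divides f, so h divides j. Since h divides w, h divides j + w. Since j + w > 0, h ≤ j + w. Then h + x ≤ j + w + x.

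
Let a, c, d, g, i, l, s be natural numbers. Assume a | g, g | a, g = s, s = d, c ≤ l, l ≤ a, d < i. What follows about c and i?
c < i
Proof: a | g and g | a, hence a = g. Since g = s, a = s. Since s = d, a = d. Because c ≤ l and l ≤ a, c ≤ a. a = d, so c ≤ d. Since d < i, c < i.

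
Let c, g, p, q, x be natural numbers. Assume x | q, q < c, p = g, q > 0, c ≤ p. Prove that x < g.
x | q and q > 0, hence x ≤ q. Because q < c and c ≤ p, q < p. Since p = g, q < g. x ≤ q, so x < g.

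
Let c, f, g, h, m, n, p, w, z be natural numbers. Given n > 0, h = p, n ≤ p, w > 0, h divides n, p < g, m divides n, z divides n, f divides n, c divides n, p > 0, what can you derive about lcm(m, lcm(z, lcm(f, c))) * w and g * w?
lcm(m, lcm(z, lcm(f, c))) * w < g * w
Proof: Since h divides n and n > 0, h ≤ n. Since h = p, p ≤ n. Since n ≤ p, n = p. Since f divides n and c divides n, lcm(f, c) divides n. z divides n, so lcm(z, lcm(f, c)) divides n. m divides n, so lcm(m, lcm(z, lcm(f, c))) divides n. n = p, so lcm(m, lcm(z, lcm(f, c))) divides p. Because p > 0, lcm(m, lcm(z, lcm(f, c))) ≤ p. From p < g, lcm(m, lcm(z, lcm(f, c))) < g. Combining with w > 0, by multiplying by a positive, lcm(m, lcm(z, lcm(f, c))) * w < g * w.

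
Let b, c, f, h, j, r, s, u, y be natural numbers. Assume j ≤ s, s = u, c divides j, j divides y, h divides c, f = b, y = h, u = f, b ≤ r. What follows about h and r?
h ≤ r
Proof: From y = h and j divides y, j divides h. Since h divides c and c divides j, h divides j. j divides h, so j = h. s = u and u = f, thus s = f. f = b, so s = b. j ≤ s, so j ≤ b. b ≤ r, so j ≤ r. j = h, so h ≤ r.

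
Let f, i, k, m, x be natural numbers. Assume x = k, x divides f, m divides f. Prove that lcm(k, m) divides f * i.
x = k and x divides f, therefore k divides f. From m divides f, lcm(k, m) divides f. Then lcm(k, m) divides f * i.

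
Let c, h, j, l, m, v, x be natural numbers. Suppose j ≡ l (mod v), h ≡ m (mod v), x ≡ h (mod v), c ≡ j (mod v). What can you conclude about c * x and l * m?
c * x ≡ l * m (mod v)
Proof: c ≡ j (mod v) and j ≡ l (mod v), so c ≡ l (mod v). x ≡ h (mod v) and h ≡ m (mod v), therefore x ≡ m (mod v). Using c ≡ l (mod v) and multiplying congruences, c * x ≡ l * m (mod v).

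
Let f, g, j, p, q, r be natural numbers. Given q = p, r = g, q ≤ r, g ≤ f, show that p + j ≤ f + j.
q = p and q ≤ r, hence p ≤ r. r = g, so p ≤ g. Since g ≤ f, p ≤ f. Then p + j ≤ f + j.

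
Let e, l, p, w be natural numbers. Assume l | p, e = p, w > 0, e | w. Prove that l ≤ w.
Because e = p and e | w, p | w. From l | p, l | w. w > 0, so l ≤ w.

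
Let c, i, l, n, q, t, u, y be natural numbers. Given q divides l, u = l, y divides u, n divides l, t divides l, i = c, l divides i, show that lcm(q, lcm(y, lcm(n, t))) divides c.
Since u = l and y divides u, y divides l. n divides l and t divides l, so lcm(n, t) divides l. Since y divides l, lcm(y, lcm(n, t)) divides l. Since q divides l, lcm(q, lcm(y, lcm(n, t))) divides l. Since i = c and l divides i, l divides c. lcm(q, lcm(y, lcm(n, t))) divides l, so lcm(q, lcm(y, lcm(n, t))) divides c.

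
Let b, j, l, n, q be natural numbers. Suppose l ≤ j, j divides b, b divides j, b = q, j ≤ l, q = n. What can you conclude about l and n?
l = n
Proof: Since l ≤ j and j ≤ l, l = j. j divides b and b divides j, thus j = b. Since l = j, l = b. Since b = q, l = q. q = n, so l = n.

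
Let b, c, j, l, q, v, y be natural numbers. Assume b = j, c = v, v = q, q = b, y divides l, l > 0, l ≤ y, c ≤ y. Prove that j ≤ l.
c = v and v = q, thus c = q. Because q = b, c = b. y divides l and l > 0, thus y ≤ l. Since l ≤ y, y = l. c ≤ y, so c ≤ l. Since c = b, b ≤ l. b = j, so j ≤ l.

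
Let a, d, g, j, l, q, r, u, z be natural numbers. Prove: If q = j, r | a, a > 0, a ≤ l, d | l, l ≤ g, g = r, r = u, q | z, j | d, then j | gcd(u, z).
Since g = r and l ≤ g, l ≤ r. r | a and a > 0, hence r ≤ a. a ≤ l, so r ≤ l. Since l ≤ r, l = r. Since r = u, l = u. j | d and d | l, so j | l. Since l = u, j | u. q = j and q | z, therefore j | z. Since j | u, j | gcd(u, z).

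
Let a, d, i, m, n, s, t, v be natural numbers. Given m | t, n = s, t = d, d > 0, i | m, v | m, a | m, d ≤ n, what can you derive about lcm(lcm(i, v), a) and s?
lcm(lcm(i, v), a) ≤ s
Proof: i | m and v | m, so lcm(i, v) | m. Since a | m, lcm(lcm(i, v), a) | m. t = d and m | t, so m | d. Since lcm(lcm(i, v), a) | m, lcm(lcm(i, v), a) | d. Since d > 0, lcm(lcm(i, v), a) ≤ d. Because n = s and d ≤ n, d ≤ s. Since lcm(lcm(i, v), a) ≤ d, lcm(lcm(i, v), a) ≤ s.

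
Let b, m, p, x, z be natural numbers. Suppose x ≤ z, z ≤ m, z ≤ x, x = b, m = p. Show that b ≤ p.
z ≤ x and x ≤ z, hence z = x. Since x = b, z = b. m = p and z ≤ m, thus z ≤ p. z = b, so b ≤ p.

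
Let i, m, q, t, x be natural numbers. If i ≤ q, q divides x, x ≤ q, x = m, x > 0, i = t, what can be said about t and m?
t ≤ m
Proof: From q divides x and x > 0, q ≤ x. From x ≤ q, q = x. x = m, so q = m. From i = t and i ≤ q, t ≤ q. q = m, so t ≤ m.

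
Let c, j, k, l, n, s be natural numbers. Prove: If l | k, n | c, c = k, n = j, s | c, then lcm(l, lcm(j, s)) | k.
Because n = j and n | c, j | c. s | c, so lcm(j, s) | c. Since c = k, lcm(j, s) | k. l | k, so lcm(l, lcm(j, s)) | k.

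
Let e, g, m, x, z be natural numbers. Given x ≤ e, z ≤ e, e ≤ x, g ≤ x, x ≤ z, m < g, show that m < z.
e ≤ x and x ≤ e, hence e = x. From z ≤ e, z ≤ x. x ≤ z, so x = z. m < g and g ≤ x, thus m < x. Since x = z, m < z.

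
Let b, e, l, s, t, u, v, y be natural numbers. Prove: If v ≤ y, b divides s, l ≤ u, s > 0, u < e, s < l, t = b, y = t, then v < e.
From y = t and t = b, y = b. Since v ≤ y, v ≤ b. From b divides s and s > 0, b ≤ s. Since s < l, b < l. l ≤ u and u < e, so l < e. Because b < l, b < e. From v ≤ b, v < e.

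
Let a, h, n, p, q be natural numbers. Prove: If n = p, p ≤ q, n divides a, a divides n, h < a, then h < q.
a divides n and n divides a, so a = n. Since h < a, h < n. n = p, so h < p. Since p ≤ q, h < q.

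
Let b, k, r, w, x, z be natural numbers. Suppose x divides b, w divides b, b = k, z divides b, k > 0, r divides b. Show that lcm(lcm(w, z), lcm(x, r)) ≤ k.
From w divides b and z divides b, lcm(w, z) divides b. From x divides b and r divides b, lcm(x, r) divides b. lcm(w, z) divides b, so lcm(lcm(w, z), lcm(x, r)) divides b. Since b = k, lcm(lcm(w, z), lcm(x, r)) divides k. Since k > 0, lcm(lcm(w, z), lcm(x, r)) ≤ k.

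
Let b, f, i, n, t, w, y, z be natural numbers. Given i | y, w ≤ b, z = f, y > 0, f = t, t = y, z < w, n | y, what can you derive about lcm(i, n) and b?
lcm(i, n) < b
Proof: Because i | y and n | y, lcm(i, n) | y. y > 0, so lcm(i, n) ≤ y. f = t and t = y, hence f = y. Since z < w and w ≤ b, z < b. Since z = f, f < b. Since f = y, y < b. Since lcm(i, n) ≤ y, lcm(i, n) < b.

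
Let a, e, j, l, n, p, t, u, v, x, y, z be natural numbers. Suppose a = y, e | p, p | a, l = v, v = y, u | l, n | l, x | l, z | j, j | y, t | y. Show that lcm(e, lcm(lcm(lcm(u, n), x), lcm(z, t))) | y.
e | p and p | a, thus e | a. Because a = y, e | y. l = v and v = y, so l = y. From u | l and n | l, lcm(u, n) | l. Since x | l, lcm(lcm(u, n), x) | l. l = y, so lcm(lcm(u, n), x) | y. Because z | j and j | y, z | y. t | y, so lcm(z, t) | y. Since lcm(lcm(u, n), x) | y, lcm(lcm(lcm(u, n), x), lcm(z, t)) | y. Since e | y, lcm(e, lcm(lcm(lcm(u, n), x), lcm(z, t))) | y.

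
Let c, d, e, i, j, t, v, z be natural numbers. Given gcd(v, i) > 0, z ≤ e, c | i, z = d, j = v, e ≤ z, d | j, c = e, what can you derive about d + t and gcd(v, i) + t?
d + t ≤ gcd(v, i) + t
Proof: j = v and d | j, thus d | v. Because e ≤ z and z ≤ e, e = z. z = d, so e = d. Since c = e and c | i, e | i. e = d, so d | i. Since d | v, d | gcd(v, i). gcd(v, i) > 0, so d ≤ gcd(v, i). Then d + t ≤ gcd(v, i) + t.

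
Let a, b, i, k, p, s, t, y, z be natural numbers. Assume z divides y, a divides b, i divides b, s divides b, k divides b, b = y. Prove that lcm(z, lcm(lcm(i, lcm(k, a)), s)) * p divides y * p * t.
k divides b and a divides b, therefore lcm(k, a) divides b. Since i divides b, lcm(i, lcm(k, a)) divides b. s divides b, so lcm(lcm(i, lcm(k, a)), s) divides b. b = y, so lcm(lcm(i, lcm(k, a)), s) divides y. Because z divides y, lcm(z, lcm(lcm(i, lcm(k, a)), s)) divides y. Then lcm(z, lcm(lcm(i, lcm(k, a)), s)) * p divides y * p. Then lcm(z, lcm(lcm(i, lcm(k, a)), s)) * p divides y * p * t.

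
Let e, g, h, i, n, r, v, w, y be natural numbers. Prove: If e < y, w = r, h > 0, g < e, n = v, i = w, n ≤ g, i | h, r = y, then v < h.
From n = v and n ≤ g, v ≤ g. From g < e and e < y, g < y. Since v ≤ g, v < y. Because w = r and r = y, w = y. Since i = w, i = y. Since i | h, y | h. h > 0, so y ≤ h. v < y, so v < h.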